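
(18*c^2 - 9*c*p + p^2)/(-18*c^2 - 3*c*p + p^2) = (-3*c + p)/(3*c + p)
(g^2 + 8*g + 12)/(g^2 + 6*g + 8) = (g + 6)/(g + 4)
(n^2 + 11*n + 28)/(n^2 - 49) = (n + 4)/(n - 7)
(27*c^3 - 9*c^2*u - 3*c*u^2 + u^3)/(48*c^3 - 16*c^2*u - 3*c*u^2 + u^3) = (-9*c^2 + u^2)/(-16*c^2 + u^2)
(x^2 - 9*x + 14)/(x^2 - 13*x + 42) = (x - 2)/(x - 6)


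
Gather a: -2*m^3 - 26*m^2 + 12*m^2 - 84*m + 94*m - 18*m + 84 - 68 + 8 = -2*m^3 - 14*m^2 - 8*m + 24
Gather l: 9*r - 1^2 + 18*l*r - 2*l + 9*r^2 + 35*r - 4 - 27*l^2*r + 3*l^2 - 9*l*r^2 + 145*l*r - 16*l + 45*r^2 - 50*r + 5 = l^2*(3 - 27*r) + l*(-9*r^2 + 163*r - 18) + 54*r^2 - 6*r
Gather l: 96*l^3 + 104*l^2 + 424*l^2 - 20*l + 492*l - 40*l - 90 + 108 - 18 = 96*l^3 + 528*l^2 + 432*l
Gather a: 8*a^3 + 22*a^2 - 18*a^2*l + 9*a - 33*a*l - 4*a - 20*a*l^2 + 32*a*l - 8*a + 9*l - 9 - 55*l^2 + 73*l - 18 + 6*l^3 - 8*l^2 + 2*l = 8*a^3 + a^2*(22 - 18*l) + a*(-20*l^2 - l - 3) + 6*l^3 - 63*l^2 + 84*l - 27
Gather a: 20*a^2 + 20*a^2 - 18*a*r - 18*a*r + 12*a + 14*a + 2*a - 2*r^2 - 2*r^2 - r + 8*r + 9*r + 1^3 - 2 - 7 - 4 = 40*a^2 + a*(28 - 36*r) - 4*r^2 + 16*r - 12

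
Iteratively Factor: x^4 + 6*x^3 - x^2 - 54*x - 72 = (x + 2)*(x^3 + 4*x^2 - 9*x - 36) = (x + 2)*(x + 4)*(x^2 - 9) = (x - 3)*(x + 2)*(x + 4)*(x + 3)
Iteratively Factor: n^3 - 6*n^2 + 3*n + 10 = (n - 5)*(n^2 - n - 2) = (n - 5)*(n - 2)*(n + 1)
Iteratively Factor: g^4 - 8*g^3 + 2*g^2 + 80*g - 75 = (g - 5)*(g^3 - 3*g^2 - 13*g + 15) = (g - 5)*(g + 3)*(g^2 - 6*g + 5) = (g - 5)^2*(g + 3)*(g - 1)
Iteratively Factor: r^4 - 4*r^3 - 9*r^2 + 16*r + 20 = (r + 1)*(r^3 - 5*r^2 - 4*r + 20) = (r + 1)*(r + 2)*(r^2 - 7*r + 10) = (r - 5)*(r + 1)*(r + 2)*(r - 2)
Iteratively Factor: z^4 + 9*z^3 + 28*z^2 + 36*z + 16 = (z + 4)*(z^3 + 5*z^2 + 8*z + 4) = (z + 2)*(z + 4)*(z^2 + 3*z + 2) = (z + 2)^2*(z + 4)*(z + 1)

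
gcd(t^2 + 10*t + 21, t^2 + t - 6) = t + 3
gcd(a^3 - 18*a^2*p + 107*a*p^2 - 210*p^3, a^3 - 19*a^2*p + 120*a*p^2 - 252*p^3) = a^2 - 13*a*p + 42*p^2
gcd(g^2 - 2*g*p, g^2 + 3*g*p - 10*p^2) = -g + 2*p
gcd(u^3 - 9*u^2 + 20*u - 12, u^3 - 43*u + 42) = u^2 - 7*u + 6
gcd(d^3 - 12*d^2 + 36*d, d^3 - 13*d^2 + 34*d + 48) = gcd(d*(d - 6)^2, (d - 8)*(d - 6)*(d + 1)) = d - 6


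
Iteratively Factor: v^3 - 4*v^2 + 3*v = (v - 1)*(v^2 - 3*v) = (v - 3)*(v - 1)*(v)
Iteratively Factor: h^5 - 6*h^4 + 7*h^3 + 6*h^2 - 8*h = (h + 1)*(h^4 - 7*h^3 + 14*h^2 - 8*h) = (h - 1)*(h + 1)*(h^3 - 6*h^2 + 8*h) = h*(h - 1)*(h + 1)*(h^2 - 6*h + 8) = h*(h - 2)*(h - 1)*(h + 1)*(h - 4)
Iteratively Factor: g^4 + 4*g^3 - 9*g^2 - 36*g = (g - 3)*(g^3 + 7*g^2 + 12*g) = g*(g - 3)*(g^2 + 7*g + 12) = g*(g - 3)*(g + 4)*(g + 3)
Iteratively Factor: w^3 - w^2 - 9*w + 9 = (w - 1)*(w^2 - 9) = (w - 1)*(w + 3)*(w - 3)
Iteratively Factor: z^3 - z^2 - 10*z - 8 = (z - 4)*(z^2 + 3*z + 2) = (z - 4)*(z + 2)*(z + 1)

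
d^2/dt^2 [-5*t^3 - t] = -30*t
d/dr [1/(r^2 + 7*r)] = (-2*r - 7)/(r^2*(r + 7)^2)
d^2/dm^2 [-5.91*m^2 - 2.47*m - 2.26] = -11.8200000000000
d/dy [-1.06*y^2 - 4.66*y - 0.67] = -2.12*y - 4.66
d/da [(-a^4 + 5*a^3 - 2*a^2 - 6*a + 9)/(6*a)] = -a^2/2 + 5*a/3 - 1/3 - 3/(2*a^2)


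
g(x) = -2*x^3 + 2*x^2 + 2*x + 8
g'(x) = -6*x^2 + 4*x + 2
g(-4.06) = 166.69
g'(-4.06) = -113.14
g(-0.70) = 8.27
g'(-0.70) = -3.74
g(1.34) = 9.46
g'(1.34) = -3.41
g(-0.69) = 8.23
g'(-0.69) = -3.62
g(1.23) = 9.76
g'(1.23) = -2.16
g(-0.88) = 9.15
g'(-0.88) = -6.17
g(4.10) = -88.02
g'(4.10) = -82.46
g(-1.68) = 19.77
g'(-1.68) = -21.65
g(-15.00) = 7178.00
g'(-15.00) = -1408.00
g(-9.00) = 1610.00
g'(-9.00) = -520.00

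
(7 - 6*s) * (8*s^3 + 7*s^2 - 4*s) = -48*s^4 + 14*s^3 + 73*s^2 - 28*s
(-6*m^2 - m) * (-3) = 18*m^2 + 3*m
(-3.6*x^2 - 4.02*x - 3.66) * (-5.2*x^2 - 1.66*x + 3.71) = 18.72*x^4 + 26.88*x^3 + 12.3492*x^2 - 8.8386*x - 13.5786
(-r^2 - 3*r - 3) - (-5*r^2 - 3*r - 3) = 4*r^2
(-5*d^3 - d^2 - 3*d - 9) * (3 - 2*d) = 10*d^4 - 13*d^3 + 3*d^2 + 9*d - 27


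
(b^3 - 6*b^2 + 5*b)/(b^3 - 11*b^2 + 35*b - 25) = b/(b - 5)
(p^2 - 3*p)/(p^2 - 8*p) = (p - 3)/(p - 8)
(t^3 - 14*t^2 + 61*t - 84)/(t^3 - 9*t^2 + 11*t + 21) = (t - 4)/(t + 1)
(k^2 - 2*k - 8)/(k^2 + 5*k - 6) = (k^2 - 2*k - 8)/(k^2 + 5*k - 6)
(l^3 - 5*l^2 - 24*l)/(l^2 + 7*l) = (l^2 - 5*l - 24)/(l + 7)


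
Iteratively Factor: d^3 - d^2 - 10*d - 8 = (d - 4)*(d^2 + 3*d + 2) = (d - 4)*(d + 1)*(d + 2)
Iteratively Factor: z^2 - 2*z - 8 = (z + 2)*(z - 4)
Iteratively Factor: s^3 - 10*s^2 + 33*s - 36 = (s - 3)*(s^2 - 7*s + 12) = (s - 4)*(s - 3)*(s - 3)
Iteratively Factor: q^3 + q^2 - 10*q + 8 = (q - 2)*(q^2 + 3*q - 4) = (q - 2)*(q + 4)*(q - 1)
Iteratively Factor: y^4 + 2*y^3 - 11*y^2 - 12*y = (y)*(y^3 + 2*y^2 - 11*y - 12) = y*(y - 3)*(y^2 + 5*y + 4) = y*(y - 3)*(y + 1)*(y + 4)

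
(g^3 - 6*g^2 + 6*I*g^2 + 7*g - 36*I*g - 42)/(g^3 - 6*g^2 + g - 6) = (g + 7*I)/(g + I)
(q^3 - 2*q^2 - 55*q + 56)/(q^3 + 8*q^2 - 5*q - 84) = (q^2 - 9*q + 8)/(q^2 + q - 12)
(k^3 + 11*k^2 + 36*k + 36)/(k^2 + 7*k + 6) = (k^2 + 5*k + 6)/(k + 1)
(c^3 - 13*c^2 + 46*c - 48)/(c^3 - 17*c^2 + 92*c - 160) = (c^2 - 5*c + 6)/(c^2 - 9*c + 20)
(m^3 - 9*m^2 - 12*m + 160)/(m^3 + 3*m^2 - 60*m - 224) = (m - 5)/(m + 7)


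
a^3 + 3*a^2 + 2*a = a*(a + 1)*(a + 2)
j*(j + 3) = j^2 + 3*j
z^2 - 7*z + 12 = (z - 4)*(z - 3)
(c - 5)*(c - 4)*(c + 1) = c^3 - 8*c^2 + 11*c + 20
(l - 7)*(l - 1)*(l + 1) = l^3 - 7*l^2 - l + 7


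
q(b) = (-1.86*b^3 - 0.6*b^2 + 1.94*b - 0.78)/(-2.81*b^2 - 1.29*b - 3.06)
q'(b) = (5.62*b + 1.29)*(-1.86*b^3 - 0.6*b^2 + 1.94*b - 0.78)/(-2.81*b^2 - 1.29*b - 3.06)^2 + (-5.58*b^2 - 1.2*b + 1.94)/(-2.81*b^2 - 1.29*b - 3.06)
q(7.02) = 4.38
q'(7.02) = 0.68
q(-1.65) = -0.32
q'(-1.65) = 1.02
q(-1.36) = -0.02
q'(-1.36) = 1.02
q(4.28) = 2.49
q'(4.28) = 0.71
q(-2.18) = -0.84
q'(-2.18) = 0.94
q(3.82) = 2.16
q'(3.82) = 0.71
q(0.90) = 0.13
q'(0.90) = 0.43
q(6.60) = 4.10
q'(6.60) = 0.69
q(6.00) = 3.68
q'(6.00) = 0.69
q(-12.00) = -7.91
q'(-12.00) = 0.67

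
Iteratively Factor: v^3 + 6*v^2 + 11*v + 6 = (v + 1)*(v^2 + 5*v + 6) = (v + 1)*(v + 2)*(v + 3)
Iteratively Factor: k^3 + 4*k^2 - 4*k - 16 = (k + 2)*(k^2 + 2*k - 8) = (k - 2)*(k + 2)*(k + 4)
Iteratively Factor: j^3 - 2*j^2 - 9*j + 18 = (j + 3)*(j^2 - 5*j + 6) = (j - 3)*(j + 3)*(j - 2)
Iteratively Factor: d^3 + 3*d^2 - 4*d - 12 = (d + 3)*(d^2 - 4) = (d - 2)*(d + 3)*(d + 2)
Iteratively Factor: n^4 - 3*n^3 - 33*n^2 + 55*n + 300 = (n - 5)*(n^3 + 2*n^2 - 23*n - 60) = (n - 5)*(n + 4)*(n^2 - 2*n - 15) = (n - 5)^2*(n + 4)*(n + 3)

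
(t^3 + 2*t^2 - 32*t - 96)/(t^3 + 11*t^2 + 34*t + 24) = (t^2 - 2*t - 24)/(t^2 + 7*t + 6)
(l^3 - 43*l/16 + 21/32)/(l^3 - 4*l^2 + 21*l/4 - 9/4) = (16*l^2 + 24*l - 7)/(8*(2*l^2 - 5*l + 3))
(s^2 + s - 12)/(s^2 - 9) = (s + 4)/(s + 3)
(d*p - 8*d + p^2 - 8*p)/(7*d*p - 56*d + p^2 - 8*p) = (d + p)/(7*d + p)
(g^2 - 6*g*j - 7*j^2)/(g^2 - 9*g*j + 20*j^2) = (g^2 - 6*g*j - 7*j^2)/(g^2 - 9*g*j + 20*j^2)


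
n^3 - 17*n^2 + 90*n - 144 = (n - 8)*(n - 6)*(n - 3)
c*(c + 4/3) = c^2 + 4*c/3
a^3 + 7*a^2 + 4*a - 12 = (a - 1)*(a + 2)*(a + 6)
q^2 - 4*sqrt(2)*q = q*(q - 4*sqrt(2))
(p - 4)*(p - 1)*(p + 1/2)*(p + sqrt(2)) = p^4 - 9*p^3/2 + sqrt(2)*p^3 - 9*sqrt(2)*p^2/2 + 3*p^2/2 + 2*p + 3*sqrt(2)*p/2 + 2*sqrt(2)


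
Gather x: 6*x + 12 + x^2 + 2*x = x^2 + 8*x + 12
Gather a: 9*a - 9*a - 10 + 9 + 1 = 0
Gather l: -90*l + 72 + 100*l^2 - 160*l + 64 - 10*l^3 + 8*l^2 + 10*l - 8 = -10*l^3 + 108*l^2 - 240*l + 128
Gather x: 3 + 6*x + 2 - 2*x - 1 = 4*x + 4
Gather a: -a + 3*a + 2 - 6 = 2*a - 4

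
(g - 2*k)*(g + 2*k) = g^2 - 4*k^2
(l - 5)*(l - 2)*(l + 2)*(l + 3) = l^4 - 2*l^3 - 19*l^2 + 8*l + 60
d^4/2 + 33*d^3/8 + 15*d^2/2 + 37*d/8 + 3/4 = (d/2 + 1/2)*(d + 1/4)*(d + 1)*(d + 6)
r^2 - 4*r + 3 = (r - 3)*(r - 1)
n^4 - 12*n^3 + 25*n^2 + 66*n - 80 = (n - 8)*(n - 5)*(n - 1)*(n + 2)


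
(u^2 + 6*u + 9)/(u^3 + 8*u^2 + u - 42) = (u + 3)/(u^2 + 5*u - 14)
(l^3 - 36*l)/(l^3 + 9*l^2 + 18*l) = (l - 6)/(l + 3)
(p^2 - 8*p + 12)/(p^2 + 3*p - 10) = (p - 6)/(p + 5)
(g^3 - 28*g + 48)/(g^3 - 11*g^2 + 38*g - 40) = (g + 6)/(g - 5)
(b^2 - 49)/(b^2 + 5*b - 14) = (b - 7)/(b - 2)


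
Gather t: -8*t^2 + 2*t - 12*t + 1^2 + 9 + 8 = -8*t^2 - 10*t + 18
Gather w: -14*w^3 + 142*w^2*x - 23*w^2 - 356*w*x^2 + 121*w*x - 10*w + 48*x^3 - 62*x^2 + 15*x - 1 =-14*w^3 + w^2*(142*x - 23) + w*(-356*x^2 + 121*x - 10) + 48*x^3 - 62*x^2 + 15*x - 1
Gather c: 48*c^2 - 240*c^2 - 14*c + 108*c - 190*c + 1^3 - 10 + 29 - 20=-192*c^2 - 96*c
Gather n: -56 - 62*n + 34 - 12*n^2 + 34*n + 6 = -12*n^2 - 28*n - 16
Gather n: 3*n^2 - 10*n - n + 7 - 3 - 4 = 3*n^2 - 11*n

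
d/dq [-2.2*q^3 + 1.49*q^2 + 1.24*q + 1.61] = -6.6*q^2 + 2.98*q + 1.24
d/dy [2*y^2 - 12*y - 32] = 4*y - 12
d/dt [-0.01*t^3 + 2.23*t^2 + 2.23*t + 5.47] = -0.03*t^2 + 4.46*t + 2.23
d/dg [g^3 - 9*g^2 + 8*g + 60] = 3*g^2 - 18*g + 8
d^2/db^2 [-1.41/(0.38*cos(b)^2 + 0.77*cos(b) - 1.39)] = (0.814416*(1 - cos(b)^2)^2 + 1.237698*cos(b)^3 + 4.222245*cos(b)^2 - 0.966273*cos(b) - 3.975918)/(0.38*cos(b)^2 + 0.77*cos(b) - 1.39)^3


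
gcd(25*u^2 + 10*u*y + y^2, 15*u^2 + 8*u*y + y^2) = 5*u + y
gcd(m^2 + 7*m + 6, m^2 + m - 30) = m + 6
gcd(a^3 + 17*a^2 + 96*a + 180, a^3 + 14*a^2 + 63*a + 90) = a^2 + 11*a + 30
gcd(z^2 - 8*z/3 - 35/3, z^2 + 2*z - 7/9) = z + 7/3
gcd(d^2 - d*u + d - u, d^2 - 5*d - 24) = 1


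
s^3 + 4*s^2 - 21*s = s*(s - 3)*(s + 7)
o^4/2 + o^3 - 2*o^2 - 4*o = o*(o/2 + 1)*(o - 2)*(o + 2)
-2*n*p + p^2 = p*(-2*n + p)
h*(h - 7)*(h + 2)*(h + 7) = h^4 + 2*h^3 - 49*h^2 - 98*h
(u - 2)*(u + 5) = u^2 + 3*u - 10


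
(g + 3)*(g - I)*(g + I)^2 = g^4 + 3*g^3 + I*g^3 + g^2 + 3*I*g^2 + 3*g + I*g + 3*I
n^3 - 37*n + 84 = (n - 4)*(n - 3)*(n + 7)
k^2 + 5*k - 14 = (k - 2)*(k + 7)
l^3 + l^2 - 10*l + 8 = (l - 2)*(l - 1)*(l + 4)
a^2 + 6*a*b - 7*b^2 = (a - b)*(a + 7*b)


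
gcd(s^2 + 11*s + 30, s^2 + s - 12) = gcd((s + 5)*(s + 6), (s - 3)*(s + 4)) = 1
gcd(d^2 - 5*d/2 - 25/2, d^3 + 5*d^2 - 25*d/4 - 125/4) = d + 5/2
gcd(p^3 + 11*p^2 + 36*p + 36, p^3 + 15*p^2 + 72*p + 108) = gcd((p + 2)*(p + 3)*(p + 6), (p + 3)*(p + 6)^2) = p^2 + 9*p + 18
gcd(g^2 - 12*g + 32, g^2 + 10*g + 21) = 1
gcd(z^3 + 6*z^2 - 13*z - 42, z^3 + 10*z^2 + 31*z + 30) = z + 2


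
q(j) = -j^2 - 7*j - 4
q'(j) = -2*j - 7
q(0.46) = -7.43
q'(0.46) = -7.92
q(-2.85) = 7.83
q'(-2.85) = -1.30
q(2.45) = -27.15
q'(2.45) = -11.90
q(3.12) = -35.57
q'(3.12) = -13.24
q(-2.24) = 6.66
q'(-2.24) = -2.52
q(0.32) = -6.34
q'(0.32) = -7.64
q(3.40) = -39.36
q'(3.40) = -13.80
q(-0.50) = -0.75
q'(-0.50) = -6.00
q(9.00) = -148.00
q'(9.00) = -25.00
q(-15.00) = -124.00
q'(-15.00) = 23.00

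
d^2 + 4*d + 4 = (d + 2)^2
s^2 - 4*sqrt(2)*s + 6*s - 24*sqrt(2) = (s + 6)*(s - 4*sqrt(2))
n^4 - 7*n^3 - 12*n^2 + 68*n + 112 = (n - 7)*(n - 4)*(n + 2)^2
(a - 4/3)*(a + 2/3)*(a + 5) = a^3 + 13*a^2/3 - 38*a/9 - 40/9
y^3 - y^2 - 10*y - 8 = (y - 4)*(y + 1)*(y + 2)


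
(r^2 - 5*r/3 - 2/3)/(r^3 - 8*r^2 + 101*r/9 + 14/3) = 3*(r - 2)/(3*r^2 - 25*r + 42)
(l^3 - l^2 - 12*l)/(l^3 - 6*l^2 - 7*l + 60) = l/(l - 5)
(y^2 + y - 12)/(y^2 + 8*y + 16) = (y - 3)/(y + 4)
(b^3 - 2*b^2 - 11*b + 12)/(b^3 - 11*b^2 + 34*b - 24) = (b + 3)/(b - 6)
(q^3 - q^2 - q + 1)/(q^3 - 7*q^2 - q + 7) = (q - 1)/(q - 7)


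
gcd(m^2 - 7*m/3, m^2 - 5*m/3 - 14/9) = m - 7/3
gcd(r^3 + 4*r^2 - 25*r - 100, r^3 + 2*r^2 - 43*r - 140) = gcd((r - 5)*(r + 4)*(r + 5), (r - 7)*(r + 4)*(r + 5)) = r^2 + 9*r + 20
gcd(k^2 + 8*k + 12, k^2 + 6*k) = k + 6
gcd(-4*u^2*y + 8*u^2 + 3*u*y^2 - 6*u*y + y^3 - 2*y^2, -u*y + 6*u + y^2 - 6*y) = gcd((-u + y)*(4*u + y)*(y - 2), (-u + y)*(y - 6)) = -u + y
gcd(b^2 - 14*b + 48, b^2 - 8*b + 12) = b - 6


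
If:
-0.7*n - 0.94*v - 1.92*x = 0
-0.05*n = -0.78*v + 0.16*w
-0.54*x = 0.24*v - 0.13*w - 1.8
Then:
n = 5.39175463055168 - 4.02660824536945*x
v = 0.955984863572993*x - 4.01513642700657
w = 5.9187412865963*x - 21.2587134037044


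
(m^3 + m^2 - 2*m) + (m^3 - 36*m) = 2*m^3 + m^2 - 38*m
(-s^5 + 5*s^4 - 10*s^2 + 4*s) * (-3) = 3*s^5 - 15*s^4 + 30*s^2 - 12*s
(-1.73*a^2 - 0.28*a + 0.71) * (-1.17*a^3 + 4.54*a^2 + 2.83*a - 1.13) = 2.0241*a^5 - 7.5266*a^4 - 6.9978*a^3 + 4.3859*a^2 + 2.3257*a - 0.8023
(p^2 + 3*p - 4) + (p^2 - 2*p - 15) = 2*p^2 + p - 19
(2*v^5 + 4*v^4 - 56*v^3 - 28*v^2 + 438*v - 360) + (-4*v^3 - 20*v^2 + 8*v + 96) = 2*v^5 + 4*v^4 - 60*v^3 - 48*v^2 + 446*v - 264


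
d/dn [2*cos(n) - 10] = -2*sin(n)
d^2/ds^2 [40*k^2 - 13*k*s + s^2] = 2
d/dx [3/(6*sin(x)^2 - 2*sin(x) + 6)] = 3*(1 - 6*sin(x))*cos(x)/(2*(3*sin(x)^2 - sin(x) + 3)^2)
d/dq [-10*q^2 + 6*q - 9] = 6 - 20*q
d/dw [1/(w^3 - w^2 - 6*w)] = (-3*w^2 + 2*w + 6)/(w^2*(-w^2 + w + 6)^2)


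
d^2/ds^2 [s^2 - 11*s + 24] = 2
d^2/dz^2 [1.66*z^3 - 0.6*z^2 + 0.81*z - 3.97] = 9.96*z - 1.2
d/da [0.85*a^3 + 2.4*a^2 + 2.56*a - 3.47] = 2.55*a^2 + 4.8*a + 2.56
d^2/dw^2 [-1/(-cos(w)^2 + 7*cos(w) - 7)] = (4*sin(w)^4 - 23*sin(w)^2 + 301*cos(w)/4 - 21*cos(3*w)/4 - 65)/(sin(w)^2 + 7*cos(w) - 8)^3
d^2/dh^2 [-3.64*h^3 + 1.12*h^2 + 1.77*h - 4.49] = 2.24 - 21.84*h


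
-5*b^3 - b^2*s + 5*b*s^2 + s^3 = (-b + s)*(b + s)*(5*b + s)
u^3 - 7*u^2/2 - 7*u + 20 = (u - 4)*(u - 2)*(u + 5/2)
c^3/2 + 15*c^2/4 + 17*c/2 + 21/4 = (c/2 + 1/2)*(c + 3)*(c + 7/2)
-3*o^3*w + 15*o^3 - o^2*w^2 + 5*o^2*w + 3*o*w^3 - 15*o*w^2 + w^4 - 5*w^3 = (-o + w)*(o + w)*(3*o + w)*(w - 5)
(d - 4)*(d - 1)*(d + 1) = d^3 - 4*d^2 - d + 4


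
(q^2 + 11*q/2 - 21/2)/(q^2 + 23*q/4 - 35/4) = 2*(2*q - 3)/(4*q - 5)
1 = 1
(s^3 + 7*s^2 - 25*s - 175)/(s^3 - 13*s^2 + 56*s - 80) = (s^2 + 12*s + 35)/(s^2 - 8*s + 16)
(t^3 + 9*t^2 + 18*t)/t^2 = t + 9 + 18/t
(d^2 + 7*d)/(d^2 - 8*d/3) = 3*(d + 7)/(3*d - 8)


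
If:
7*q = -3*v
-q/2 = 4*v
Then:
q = 0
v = 0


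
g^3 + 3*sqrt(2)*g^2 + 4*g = g*(g + sqrt(2))*(g + 2*sqrt(2))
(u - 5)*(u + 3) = u^2 - 2*u - 15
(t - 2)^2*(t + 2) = t^3 - 2*t^2 - 4*t + 8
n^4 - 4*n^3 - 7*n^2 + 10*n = n*(n - 5)*(n - 1)*(n + 2)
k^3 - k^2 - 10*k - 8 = (k - 4)*(k + 1)*(k + 2)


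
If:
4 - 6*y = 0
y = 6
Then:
No Solution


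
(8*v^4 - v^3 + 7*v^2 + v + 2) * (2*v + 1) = 16*v^5 + 6*v^4 + 13*v^3 + 9*v^2 + 5*v + 2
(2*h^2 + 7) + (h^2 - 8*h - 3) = 3*h^2 - 8*h + 4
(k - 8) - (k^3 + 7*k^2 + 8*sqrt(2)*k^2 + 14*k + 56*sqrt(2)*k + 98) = -k^3 - 8*sqrt(2)*k^2 - 7*k^2 - 56*sqrt(2)*k - 13*k - 106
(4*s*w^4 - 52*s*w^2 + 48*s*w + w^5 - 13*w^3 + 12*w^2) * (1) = 4*s*w^4 - 52*s*w^2 + 48*s*w + w^5 - 13*w^3 + 12*w^2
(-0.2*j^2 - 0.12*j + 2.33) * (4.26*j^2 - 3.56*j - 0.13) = -0.852*j^4 + 0.2008*j^3 + 10.379*j^2 - 8.2792*j - 0.3029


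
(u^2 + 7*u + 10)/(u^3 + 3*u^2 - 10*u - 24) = (u + 5)/(u^2 + u - 12)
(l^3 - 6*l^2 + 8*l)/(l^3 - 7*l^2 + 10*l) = (l - 4)/(l - 5)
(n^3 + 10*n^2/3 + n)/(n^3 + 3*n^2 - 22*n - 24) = n*(3*n^2 + 10*n + 3)/(3*(n^3 + 3*n^2 - 22*n - 24))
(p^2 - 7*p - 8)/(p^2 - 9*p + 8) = (p + 1)/(p - 1)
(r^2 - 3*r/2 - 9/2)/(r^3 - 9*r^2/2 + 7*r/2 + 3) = (2*r + 3)/(2*r^2 - 3*r - 2)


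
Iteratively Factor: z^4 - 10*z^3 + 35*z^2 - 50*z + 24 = (z - 3)*(z^3 - 7*z^2 + 14*z - 8) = (z - 3)*(z - 2)*(z^2 - 5*z + 4) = (z - 4)*(z - 3)*(z - 2)*(z - 1)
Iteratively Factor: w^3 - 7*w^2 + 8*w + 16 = (w - 4)*(w^2 - 3*w - 4) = (w - 4)*(w + 1)*(w - 4)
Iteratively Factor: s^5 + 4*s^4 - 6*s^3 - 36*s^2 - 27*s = (s + 3)*(s^4 + s^3 - 9*s^2 - 9*s) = (s + 1)*(s + 3)*(s^3 - 9*s) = (s - 3)*(s + 1)*(s + 3)*(s^2 + 3*s) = s*(s - 3)*(s + 1)*(s + 3)*(s + 3)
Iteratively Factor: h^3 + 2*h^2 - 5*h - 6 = (h + 1)*(h^2 + h - 6) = (h - 2)*(h + 1)*(h + 3)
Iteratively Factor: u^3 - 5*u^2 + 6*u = (u - 3)*(u^2 - 2*u) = u*(u - 3)*(u - 2)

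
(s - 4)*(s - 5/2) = s^2 - 13*s/2 + 10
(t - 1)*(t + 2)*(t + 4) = t^3 + 5*t^2 + 2*t - 8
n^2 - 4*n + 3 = (n - 3)*(n - 1)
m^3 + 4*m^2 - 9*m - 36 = (m - 3)*(m + 3)*(m + 4)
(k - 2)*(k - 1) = k^2 - 3*k + 2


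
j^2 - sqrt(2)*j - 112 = (j - 8*sqrt(2))*(j + 7*sqrt(2))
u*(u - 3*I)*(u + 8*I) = u^3 + 5*I*u^2 + 24*u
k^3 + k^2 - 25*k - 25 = (k - 5)*(k + 1)*(k + 5)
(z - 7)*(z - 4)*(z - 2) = z^3 - 13*z^2 + 50*z - 56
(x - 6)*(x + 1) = x^2 - 5*x - 6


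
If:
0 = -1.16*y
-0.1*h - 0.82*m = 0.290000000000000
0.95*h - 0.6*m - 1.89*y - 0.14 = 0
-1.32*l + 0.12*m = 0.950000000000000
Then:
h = -0.07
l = -0.75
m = -0.35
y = 0.00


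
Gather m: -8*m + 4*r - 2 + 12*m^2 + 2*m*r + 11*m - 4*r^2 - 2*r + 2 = 12*m^2 + m*(2*r + 3) - 4*r^2 + 2*r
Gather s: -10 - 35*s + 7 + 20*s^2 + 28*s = 20*s^2 - 7*s - 3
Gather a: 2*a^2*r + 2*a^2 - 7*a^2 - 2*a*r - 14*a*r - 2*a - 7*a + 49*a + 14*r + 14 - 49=a^2*(2*r - 5) + a*(40 - 16*r) + 14*r - 35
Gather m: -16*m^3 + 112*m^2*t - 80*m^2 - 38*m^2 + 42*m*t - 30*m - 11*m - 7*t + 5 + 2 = -16*m^3 + m^2*(112*t - 118) + m*(42*t - 41) - 7*t + 7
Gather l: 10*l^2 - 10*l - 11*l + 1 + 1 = 10*l^2 - 21*l + 2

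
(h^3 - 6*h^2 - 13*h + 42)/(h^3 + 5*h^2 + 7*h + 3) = (h^2 - 9*h + 14)/(h^2 + 2*h + 1)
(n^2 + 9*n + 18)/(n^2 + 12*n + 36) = (n + 3)/(n + 6)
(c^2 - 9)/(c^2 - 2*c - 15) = (c - 3)/(c - 5)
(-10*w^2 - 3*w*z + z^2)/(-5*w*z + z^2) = (2*w + z)/z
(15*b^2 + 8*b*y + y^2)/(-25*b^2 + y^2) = (3*b + y)/(-5*b + y)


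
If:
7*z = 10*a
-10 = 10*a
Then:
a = -1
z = -10/7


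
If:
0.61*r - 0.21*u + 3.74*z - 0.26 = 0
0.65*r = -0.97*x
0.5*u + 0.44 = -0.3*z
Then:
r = 0.12327868852459 - 6.33770491803279*z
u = -0.6*z - 0.88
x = 4.246915666723*z - 0.0826094304546223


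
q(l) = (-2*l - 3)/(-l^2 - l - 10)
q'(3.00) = -0.04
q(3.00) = 0.41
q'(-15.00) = -0.00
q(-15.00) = -0.12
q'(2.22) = -0.02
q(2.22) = 0.43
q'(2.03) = -0.01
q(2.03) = 0.44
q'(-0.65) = 0.21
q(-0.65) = 0.17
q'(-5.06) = -0.00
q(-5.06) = -0.23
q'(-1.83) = 0.16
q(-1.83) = -0.06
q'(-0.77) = 0.21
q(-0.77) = 0.15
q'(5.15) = -0.04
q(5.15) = 0.32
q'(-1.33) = 0.20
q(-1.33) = 0.03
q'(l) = (-2*l - 3)*(2*l + 1)/(-l^2 - l - 10)^2 - 2/(-l^2 - l - 10)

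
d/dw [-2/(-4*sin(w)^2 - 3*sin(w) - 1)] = -2*(8*sin(w) + 3)*cos(w)/(4*sin(w)^2 + 3*sin(w) + 1)^2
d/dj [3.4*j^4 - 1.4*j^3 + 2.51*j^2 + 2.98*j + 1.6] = 13.6*j^3 - 4.2*j^2 + 5.02*j + 2.98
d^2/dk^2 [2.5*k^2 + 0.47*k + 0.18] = 5.00000000000000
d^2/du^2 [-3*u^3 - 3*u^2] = -18*u - 6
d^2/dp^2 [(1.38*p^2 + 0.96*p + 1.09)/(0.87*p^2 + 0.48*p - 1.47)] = (0.300672*p^3 + 15.539418*p^2 + 10.097568*p + 10.60911)/(0.658503*p^6 + 1.089936*p^5 - 2.736585*p^4 - 3.57264*p^3 + 4.623885*p^2 + 3.111696*p - 3.176523)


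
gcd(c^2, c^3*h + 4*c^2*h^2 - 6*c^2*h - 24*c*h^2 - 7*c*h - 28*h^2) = 1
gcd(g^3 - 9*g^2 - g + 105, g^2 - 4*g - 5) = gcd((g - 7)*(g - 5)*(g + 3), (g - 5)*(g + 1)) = g - 5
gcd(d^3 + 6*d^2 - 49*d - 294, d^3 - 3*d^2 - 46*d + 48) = d + 6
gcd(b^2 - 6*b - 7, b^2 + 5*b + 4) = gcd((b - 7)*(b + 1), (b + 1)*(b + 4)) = b + 1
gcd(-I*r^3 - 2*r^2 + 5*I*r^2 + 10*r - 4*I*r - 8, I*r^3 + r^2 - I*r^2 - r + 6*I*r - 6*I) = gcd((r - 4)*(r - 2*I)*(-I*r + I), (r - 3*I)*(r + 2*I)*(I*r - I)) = r - 1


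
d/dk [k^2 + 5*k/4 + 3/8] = 2*k + 5/4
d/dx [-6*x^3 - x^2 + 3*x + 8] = -18*x^2 - 2*x + 3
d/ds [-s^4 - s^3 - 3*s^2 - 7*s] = -4*s^3 - 3*s^2 - 6*s - 7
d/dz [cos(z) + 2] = -sin(z)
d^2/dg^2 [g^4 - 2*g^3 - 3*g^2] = 12*g^2 - 12*g - 6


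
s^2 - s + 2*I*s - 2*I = (s - 1)*(s + 2*I)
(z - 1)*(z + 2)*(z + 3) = z^3 + 4*z^2 + z - 6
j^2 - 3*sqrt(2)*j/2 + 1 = (j - sqrt(2))*(j - sqrt(2)/2)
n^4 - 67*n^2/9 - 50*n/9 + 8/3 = (n - 3)*(n - 1/3)*(n + 4/3)*(n + 2)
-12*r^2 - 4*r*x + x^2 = (-6*r + x)*(2*r + x)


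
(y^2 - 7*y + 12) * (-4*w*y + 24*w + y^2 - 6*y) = -4*w*y^3 + 52*w*y^2 - 216*w*y + 288*w + y^4 - 13*y^3 + 54*y^2 - 72*y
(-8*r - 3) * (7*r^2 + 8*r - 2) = -56*r^3 - 85*r^2 - 8*r + 6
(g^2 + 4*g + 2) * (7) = 7*g^2 + 28*g + 14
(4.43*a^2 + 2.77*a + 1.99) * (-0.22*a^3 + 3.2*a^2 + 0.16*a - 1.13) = -0.9746*a^5 + 13.5666*a^4 + 9.135*a^3 + 1.8053*a^2 - 2.8117*a - 2.2487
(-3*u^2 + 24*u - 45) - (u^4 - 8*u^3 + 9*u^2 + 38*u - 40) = -u^4 + 8*u^3 - 12*u^2 - 14*u - 5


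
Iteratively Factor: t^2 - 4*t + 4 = (t - 2)*(t - 2)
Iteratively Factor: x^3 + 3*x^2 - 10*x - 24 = (x + 4)*(x^2 - x - 6) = (x + 2)*(x + 4)*(x - 3)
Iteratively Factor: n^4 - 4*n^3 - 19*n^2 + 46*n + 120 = (n - 5)*(n^3 + n^2 - 14*n - 24) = (n - 5)*(n + 2)*(n^2 - n - 12) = (n - 5)*(n + 2)*(n + 3)*(n - 4)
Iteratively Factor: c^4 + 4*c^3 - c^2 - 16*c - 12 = (c + 2)*(c^3 + 2*c^2 - 5*c - 6) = (c + 2)*(c + 3)*(c^2 - c - 2) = (c + 1)*(c + 2)*(c + 3)*(c - 2)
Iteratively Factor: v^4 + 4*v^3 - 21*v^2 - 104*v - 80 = (v + 1)*(v^3 + 3*v^2 - 24*v - 80) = (v - 5)*(v + 1)*(v^2 + 8*v + 16) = (v - 5)*(v + 1)*(v + 4)*(v + 4)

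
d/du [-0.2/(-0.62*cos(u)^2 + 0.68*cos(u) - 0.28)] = (0.248*cos(u) - 0.136)*sin(u)/(0.62*cos(u)^2 - 0.68*cos(u) + 0.28)^2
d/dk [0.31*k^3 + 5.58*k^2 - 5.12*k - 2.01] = 0.93*k^2 + 11.16*k - 5.12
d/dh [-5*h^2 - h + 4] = -10*h - 1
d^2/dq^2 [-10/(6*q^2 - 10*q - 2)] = 10*(-9*q^2 + 15*q + (6*q - 5)^2 + 3)/(-3*q^2 + 5*q + 1)^3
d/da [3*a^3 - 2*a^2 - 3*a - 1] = 9*a^2 - 4*a - 3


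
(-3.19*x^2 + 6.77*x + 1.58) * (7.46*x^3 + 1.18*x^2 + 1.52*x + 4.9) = -23.7974*x^5 + 46.74*x^4 + 14.9266*x^3 - 3.4762*x^2 + 35.5746*x + 7.742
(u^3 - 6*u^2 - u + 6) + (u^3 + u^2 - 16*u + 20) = 2*u^3 - 5*u^2 - 17*u + 26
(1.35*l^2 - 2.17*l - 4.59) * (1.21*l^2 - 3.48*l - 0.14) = 1.6335*l^4 - 7.3237*l^3 + 1.8087*l^2 + 16.277*l + 0.6426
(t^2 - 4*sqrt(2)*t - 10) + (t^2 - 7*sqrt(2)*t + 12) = 2*t^2 - 11*sqrt(2)*t + 2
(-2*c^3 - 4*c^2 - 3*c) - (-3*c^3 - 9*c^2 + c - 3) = c^3 + 5*c^2 - 4*c + 3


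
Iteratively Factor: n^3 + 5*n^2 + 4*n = (n + 1)*(n^2 + 4*n) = (n + 1)*(n + 4)*(n)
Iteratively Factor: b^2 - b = (b - 1)*(b)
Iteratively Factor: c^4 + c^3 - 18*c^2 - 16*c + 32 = (c - 4)*(c^3 + 5*c^2 + 2*c - 8) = (c - 4)*(c + 2)*(c^2 + 3*c - 4) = (c - 4)*(c - 1)*(c + 2)*(c + 4)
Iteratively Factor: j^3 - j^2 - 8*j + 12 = (j - 2)*(j^2 + j - 6) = (j - 2)^2*(j + 3)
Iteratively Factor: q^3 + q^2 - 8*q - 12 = (q + 2)*(q^2 - q - 6) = (q - 3)*(q + 2)*(q + 2)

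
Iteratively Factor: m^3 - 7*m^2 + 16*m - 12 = (m - 2)*(m^2 - 5*m + 6) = (m - 2)^2*(m - 3)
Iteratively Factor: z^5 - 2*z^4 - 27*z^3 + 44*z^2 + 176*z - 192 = (z - 1)*(z^4 - z^3 - 28*z^2 + 16*z + 192) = (z - 4)*(z - 1)*(z^3 + 3*z^2 - 16*z - 48) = (z - 4)*(z - 1)*(z + 4)*(z^2 - z - 12) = (z - 4)^2*(z - 1)*(z + 4)*(z + 3)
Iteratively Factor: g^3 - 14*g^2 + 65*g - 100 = (g - 4)*(g^2 - 10*g + 25) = (g - 5)*(g - 4)*(g - 5)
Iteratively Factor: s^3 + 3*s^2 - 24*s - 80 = (s + 4)*(s^2 - s - 20) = (s + 4)^2*(s - 5)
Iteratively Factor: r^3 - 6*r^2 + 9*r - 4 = (r - 1)*(r^2 - 5*r + 4) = (r - 1)^2*(r - 4)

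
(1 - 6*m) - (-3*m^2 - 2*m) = 3*m^2 - 4*m + 1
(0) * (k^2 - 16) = 0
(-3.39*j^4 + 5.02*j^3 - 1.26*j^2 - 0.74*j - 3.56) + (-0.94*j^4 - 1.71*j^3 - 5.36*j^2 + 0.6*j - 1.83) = -4.33*j^4 + 3.31*j^3 - 6.62*j^2 - 0.14*j - 5.39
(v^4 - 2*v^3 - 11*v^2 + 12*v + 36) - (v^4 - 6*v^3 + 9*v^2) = 4*v^3 - 20*v^2 + 12*v + 36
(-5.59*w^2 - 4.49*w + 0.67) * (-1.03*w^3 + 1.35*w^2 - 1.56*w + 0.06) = 5.7577*w^5 - 2.9218*w^4 + 1.9688*w^3 + 7.5735*w^2 - 1.3146*w + 0.0402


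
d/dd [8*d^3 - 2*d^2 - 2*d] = 24*d^2 - 4*d - 2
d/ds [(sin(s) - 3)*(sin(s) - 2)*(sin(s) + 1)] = (3*sin(s)^2 - 8*sin(s) + 1)*cos(s)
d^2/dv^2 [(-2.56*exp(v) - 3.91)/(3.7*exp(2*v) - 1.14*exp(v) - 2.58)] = (-35.0464*exp(4*v) - 224.90968*exp(3*v) - 97.14942*exp(2*v) - 146.851404*exp(v) - 5.540292)*exp(v)/(50.653*exp(6*v) - 46.8198*exp(5*v) - 91.53504*exp(4*v) + 63.813096*exp(3*v) + 63.827136*exp(2*v) - 22.764888*exp(v) - 17.173512)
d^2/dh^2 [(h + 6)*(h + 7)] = 2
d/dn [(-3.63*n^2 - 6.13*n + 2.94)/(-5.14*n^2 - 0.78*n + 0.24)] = (-28.6768*n^2 + 28.4808*n + 0.822)/(26.4196*n^4 + 8.0184*n^3 - 1.8588*n^2 - 0.3744*n + 0.0576)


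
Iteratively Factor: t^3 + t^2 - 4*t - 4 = (t + 2)*(t^2 - t - 2) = (t + 1)*(t + 2)*(t - 2)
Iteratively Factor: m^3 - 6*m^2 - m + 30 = (m + 2)*(m^2 - 8*m + 15) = (m - 3)*(m + 2)*(m - 5)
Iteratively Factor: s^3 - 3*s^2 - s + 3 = (s - 1)*(s^2 - 2*s - 3) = (s - 1)*(s + 1)*(s - 3)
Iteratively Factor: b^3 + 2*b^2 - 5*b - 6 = (b + 1)*(b^2 + b - 6) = (b + 1)*(b + 3)*(b - 2)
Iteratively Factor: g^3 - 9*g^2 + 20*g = (g - 5)*(g^2 - 4*g) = (g - 5)*(g - 4)*(g)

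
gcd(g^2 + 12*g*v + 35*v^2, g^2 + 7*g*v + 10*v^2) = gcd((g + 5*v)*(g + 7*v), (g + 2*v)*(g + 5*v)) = g + 5*v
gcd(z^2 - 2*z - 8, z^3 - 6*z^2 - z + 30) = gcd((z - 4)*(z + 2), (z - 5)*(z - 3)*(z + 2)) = z + 2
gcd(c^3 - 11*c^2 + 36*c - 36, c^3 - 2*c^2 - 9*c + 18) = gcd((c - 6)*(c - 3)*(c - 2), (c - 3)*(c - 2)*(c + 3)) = c^2 - 5*c + 6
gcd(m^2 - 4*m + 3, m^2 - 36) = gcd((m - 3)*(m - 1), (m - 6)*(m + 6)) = 1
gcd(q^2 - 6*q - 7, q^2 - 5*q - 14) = q - 7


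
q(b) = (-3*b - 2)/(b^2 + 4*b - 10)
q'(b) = (-3*b - 2)*(-2*b - 4)/(b^2 + 4*b - 10)^2 - 3/(b^2 + 4*b - 10) = (3*b^2 + 4*b + 38)/(b^4 + 8*b^3 - 4*b^2 - 80*b + 100)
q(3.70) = -0.71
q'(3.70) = 0.27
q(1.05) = 1.10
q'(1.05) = 2.06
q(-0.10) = 0.16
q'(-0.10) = 0.35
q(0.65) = 0.57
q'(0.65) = 0.86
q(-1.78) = -0.24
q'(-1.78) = 0.21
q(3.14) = -0.92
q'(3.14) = 0.52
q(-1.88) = -0.26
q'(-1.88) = 0.21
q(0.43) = 0.41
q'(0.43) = 0.61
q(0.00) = 0.20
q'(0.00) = 0.38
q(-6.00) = 8.00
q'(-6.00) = 30.50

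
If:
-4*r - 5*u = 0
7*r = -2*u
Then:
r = 0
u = 0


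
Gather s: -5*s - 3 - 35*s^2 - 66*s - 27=-35*s^2 - 71*s - 30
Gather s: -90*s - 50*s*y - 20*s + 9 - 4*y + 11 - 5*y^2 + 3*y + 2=s*(-50*y - 110) - 5*y^2 - y + 22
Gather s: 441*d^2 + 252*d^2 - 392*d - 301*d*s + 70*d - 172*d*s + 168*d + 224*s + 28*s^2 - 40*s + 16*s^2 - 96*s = 693*d^2 - 154*d + 44*s^2 + s*(88 - 473*d)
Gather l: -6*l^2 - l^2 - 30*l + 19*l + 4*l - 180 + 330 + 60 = -7*l^2 - 7*l + 210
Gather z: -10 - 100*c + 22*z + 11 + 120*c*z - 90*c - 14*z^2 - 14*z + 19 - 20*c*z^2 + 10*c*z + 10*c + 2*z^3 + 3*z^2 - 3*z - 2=-180*c + 2*z^3 + z^2*(-20*c - 11) + z*(130*c + 5) + 18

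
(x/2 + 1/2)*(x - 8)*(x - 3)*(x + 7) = x^4/2 - 3*x^3/2 - 57*x^2/2 + 115*x/2 + 84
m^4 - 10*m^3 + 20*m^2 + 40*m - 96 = (m - 6)*(m - 4)*(m - 2)*(m + 2)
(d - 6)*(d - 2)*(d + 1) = d^3 - 7*d^2 + 4*d + 12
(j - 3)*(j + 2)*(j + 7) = j^3 + 6*j^2 - 13*j - 42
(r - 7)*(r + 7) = r^2 - 49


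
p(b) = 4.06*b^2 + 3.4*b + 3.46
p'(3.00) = 27.76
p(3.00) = 50.20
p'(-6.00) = -45.32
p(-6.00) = 129.22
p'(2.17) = 21.02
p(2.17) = 29.96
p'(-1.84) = -11.54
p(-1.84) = 10.95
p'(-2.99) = -20.88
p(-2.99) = 29.59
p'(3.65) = 33.04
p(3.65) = 69.96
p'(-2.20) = -14.46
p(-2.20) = 15.63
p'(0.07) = 3.97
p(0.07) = 3.72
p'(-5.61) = -42.15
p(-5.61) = 112.16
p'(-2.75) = -18.93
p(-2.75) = 24.81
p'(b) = 8.12*b + 3.4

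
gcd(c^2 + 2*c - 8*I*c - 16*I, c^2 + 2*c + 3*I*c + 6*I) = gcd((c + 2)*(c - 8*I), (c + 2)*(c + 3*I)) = c + 2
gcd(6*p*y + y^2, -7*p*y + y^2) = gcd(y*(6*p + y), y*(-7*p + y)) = y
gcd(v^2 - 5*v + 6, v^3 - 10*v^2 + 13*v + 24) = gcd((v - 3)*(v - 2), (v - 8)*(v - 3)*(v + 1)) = v - 3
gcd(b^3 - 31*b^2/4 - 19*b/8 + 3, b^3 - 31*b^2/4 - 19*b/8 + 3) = b^3 - 31*b^2/4 - 19*b/8 + 3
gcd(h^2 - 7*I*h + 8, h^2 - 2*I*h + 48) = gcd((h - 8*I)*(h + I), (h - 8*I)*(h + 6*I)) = h - 8*I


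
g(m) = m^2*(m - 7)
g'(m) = m^2 + 2*m*(m - 7)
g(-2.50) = -59.38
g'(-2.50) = 53.75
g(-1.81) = -28.86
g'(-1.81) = 35.17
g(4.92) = -50.35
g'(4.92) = 3.74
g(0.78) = -3.78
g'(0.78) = -9.09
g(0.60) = -2.30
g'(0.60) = -7.32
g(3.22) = -39.19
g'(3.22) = -13.97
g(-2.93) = -85.25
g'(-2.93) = 66.77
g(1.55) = -13.09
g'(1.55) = -14.49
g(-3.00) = -90.00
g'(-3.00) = 69.00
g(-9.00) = -1296.00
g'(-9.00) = 369.00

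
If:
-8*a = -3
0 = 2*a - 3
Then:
No Solution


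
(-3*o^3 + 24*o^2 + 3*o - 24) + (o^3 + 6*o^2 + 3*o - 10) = -2*o^3 + 30*o^2 + 6*o - 34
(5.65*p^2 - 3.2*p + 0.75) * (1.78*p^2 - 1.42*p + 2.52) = 10.057*p^4 - 13.719*p^3 + 20.117*p^2 - 9.129*p + 1.89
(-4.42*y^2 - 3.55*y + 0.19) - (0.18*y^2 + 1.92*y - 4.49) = -4.6*y^2 - 5.47*y + 4.68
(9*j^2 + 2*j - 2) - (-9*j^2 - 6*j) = 18*j^2 + 8*j - 2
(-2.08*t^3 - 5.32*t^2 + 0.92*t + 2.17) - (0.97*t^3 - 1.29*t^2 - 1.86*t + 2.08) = -3.05*t^3 - 4.03*t^2 + 2.78*t + 0.0899999999999999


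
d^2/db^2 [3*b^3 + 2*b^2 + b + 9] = 18*b + 4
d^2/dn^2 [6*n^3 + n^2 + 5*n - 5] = 36*n + 2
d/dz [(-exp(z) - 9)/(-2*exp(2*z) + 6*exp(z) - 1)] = (-2*exp(2*z) - 36*exp(z) + 55)*exp(z)/(4*exp(4*z) - 24*exp(3*z) + 40*exp(2*z) - 12*exp(z) + 1)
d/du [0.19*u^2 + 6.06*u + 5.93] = 0.38*u + 6.06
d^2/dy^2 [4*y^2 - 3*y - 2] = 8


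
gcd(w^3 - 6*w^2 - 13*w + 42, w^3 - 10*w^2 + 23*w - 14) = w^2 - 9*w + 14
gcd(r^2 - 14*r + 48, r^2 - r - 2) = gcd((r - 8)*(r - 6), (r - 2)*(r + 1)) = 1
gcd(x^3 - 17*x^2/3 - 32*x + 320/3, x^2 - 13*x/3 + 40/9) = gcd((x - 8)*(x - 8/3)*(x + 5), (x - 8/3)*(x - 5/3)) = x - 8/3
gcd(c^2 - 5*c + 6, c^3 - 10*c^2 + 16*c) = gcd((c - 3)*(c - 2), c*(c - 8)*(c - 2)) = c - 2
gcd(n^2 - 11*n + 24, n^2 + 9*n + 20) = 1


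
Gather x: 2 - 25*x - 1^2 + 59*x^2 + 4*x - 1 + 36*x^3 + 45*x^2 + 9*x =36*x^3 + 104*x^2 - 12*x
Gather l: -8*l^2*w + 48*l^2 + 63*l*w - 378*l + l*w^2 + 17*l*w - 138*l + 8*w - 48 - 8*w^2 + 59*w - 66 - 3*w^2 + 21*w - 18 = l^2*(48 - 8*w) + l*(w^2 + 80*w - 516) - 11*w^2 + 88*w - 132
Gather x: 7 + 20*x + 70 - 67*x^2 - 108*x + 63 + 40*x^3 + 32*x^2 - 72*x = 40*x^3 - 35*x^2 - 160*x + 140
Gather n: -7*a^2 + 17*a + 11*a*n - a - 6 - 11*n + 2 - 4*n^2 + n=-7*a^2 + 16*a - 4*n^2 + n*(11*a - 10) - 4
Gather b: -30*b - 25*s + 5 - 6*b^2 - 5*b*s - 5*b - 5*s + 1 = -6*b^2 + b*(-5*s - 35) - 30*s + 6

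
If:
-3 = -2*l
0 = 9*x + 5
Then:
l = 3/2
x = -5/9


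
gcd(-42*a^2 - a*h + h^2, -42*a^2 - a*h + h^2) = 42*a^2 + a*h - h^2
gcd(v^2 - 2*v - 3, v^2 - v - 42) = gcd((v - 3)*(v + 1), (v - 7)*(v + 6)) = 1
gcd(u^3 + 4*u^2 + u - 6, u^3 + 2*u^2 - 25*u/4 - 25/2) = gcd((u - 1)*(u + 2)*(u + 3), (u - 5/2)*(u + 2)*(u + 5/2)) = u + 2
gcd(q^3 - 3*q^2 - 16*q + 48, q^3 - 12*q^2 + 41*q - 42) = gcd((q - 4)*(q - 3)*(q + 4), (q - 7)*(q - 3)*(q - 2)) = q - 3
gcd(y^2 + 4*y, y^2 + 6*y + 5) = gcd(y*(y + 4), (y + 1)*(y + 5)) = 1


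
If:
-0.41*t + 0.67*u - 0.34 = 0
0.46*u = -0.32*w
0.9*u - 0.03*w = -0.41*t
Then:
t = -0.48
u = 0.21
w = -0.30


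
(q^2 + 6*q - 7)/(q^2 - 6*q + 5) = (q + 7)/(q - 5)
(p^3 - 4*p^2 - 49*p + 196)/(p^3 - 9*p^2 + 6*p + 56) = (p + 7)/(p + 2)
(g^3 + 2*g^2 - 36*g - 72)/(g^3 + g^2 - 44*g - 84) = (g - 6)/(g - 7)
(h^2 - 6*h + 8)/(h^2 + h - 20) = (h - 2)/(h + 5)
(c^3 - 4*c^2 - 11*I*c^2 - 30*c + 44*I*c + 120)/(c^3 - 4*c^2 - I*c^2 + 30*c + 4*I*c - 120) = (c - 5*I)/(c + 5*I)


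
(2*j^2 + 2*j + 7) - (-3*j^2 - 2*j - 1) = 5*j^2 + 4*j + 8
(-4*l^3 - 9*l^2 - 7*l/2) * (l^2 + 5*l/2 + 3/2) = -4*l^5 - 19*l^4 - 32*l^3 - 89*l^2/4 - 21*l/4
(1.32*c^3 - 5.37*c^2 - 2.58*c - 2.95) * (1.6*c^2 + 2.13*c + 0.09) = 2.112*c^5 - 5.7804*c^4 - 15.4473*c^3 - 10.6987*c^2 - 6.5157*c - 0.2655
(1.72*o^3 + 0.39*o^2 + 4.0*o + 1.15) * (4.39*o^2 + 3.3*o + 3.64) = 7.5508*o^5 + 7.3881*o^4 + 25.1078*o^3 + 19.6681*o^2 + 18.355*o + 4.186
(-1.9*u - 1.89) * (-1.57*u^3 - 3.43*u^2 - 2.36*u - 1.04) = 2.983*u^4 + 9.4843*u^3 + 10.9667*u^2 + 6.4364*u + 1.9656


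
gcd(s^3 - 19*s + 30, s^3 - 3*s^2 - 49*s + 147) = s - 3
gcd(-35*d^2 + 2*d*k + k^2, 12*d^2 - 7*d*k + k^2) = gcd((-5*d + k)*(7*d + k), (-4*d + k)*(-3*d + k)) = 1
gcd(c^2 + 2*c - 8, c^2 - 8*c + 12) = c - 2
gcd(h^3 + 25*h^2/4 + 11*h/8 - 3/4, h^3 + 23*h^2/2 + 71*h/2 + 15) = h^2 + 13*h/2 + 3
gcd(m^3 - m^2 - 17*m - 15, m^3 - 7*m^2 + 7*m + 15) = m^2 - 4*m - 5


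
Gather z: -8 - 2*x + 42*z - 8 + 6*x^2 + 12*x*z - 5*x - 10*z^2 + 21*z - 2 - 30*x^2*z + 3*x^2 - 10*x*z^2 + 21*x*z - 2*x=9*x^2 - 9*x + z^2*(-10*x - 10) + z*(-30*x^2 + 33*x + 63) - 18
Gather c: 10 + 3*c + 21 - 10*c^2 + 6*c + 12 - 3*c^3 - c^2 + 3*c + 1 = -3*c^3 - 11*c^2 + 12*c + 44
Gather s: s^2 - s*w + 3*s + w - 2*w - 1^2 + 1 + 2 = s^2 + s*(3 - w) - w + 2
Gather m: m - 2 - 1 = m - 3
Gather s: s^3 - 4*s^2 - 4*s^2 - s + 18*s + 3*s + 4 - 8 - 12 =s^3 - 8*s^2 + 20*s - 16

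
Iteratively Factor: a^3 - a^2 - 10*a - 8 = (a + 1)*(a^2 - 2*a - 8) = (a - 4)*(a + 1)*(a + 2)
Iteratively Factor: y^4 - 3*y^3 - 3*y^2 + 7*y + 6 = (y - 3)*(y^3 - 3*y - 2) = (y - 3)*(y + 1)*(y^2 - y - 2) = (y - 3)*(y - 2)*(y + 1)*(y + 1)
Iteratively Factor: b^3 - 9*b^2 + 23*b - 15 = (b - 1)*(b^2 - 8*b + 15) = (b - 5)*(b - 1)*(b - 3)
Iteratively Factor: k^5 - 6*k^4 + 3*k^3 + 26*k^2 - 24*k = (k - 3)*(k^4 - 3*k^3 - 6*k^2 + 8*k) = (k - 3)*(k + 2)*(k^3 - 5*k^2 + 4*k) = k*(k - 3)*(k + 2)*(k^2 - 5*k + 4) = k*(k - 4)*(k - 3)*(k + 2)*(k - 1)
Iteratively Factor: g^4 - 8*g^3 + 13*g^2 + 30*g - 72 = (g + 2)*(g^3 - 10*g^2 + 33*g - 36) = (g - 3)*(g + 2)*(g^2 - 7*g + 12) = (g - 3)^2*(g + 2)*(g - 4)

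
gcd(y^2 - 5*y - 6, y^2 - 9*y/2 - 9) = y - 6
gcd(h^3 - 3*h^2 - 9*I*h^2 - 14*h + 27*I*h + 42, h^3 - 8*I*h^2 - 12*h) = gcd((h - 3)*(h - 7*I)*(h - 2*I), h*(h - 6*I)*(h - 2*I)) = h - 2*I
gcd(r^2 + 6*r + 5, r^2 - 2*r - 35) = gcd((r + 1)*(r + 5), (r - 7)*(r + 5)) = r + 5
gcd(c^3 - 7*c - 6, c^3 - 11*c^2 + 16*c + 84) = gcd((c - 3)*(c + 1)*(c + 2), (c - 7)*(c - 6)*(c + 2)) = c + 2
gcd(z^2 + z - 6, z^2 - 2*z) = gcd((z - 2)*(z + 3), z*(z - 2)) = z - 2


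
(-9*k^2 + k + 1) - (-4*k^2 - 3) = -5*k^2 + k + 4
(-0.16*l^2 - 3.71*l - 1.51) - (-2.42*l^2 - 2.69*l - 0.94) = 2.26*l^2 - 1.02*l - 0.57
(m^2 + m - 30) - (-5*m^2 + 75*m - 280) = 6*m^2 - 74*m + 250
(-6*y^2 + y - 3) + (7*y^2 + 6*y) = y^2 + 7*y - 3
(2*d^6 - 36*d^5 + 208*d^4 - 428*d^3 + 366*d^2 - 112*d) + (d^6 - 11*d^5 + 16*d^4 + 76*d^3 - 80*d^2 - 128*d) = 3*d^6 - 47*d^5 + 224*d^4 - 352*d^3 + 286*d^2 - 240*d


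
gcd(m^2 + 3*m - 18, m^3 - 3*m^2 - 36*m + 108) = m^2 + 3*m - 18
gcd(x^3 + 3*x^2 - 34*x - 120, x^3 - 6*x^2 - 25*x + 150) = x^2 - x - 30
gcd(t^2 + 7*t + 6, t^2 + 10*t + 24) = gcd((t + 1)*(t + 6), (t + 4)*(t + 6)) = t + 6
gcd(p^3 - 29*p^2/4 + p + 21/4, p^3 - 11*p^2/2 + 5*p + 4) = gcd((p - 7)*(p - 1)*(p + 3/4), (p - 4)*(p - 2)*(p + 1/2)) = 1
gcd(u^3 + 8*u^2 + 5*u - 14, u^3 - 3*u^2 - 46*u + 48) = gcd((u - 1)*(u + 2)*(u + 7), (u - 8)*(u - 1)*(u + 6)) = u - 1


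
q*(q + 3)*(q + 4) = q^3 + 7*q^2 + 12*q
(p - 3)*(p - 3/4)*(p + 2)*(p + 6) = p^4 + 17*p^3/4 - 63*p^2/4 - 27*p + 27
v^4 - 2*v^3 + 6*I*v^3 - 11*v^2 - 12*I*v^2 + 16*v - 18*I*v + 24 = (v - 3)*(v + 1)*(v + 2*I)*(v + 4*I)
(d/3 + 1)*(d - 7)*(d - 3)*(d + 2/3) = d^4/3 - 19*d^3/9 - 41*d^2/9 + 19*d + 14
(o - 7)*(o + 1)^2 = o^3 - 5*o^2 - 13*o - 7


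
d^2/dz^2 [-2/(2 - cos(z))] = 2*(sin(z)^2 - 2*cos(z) + 1)/(cos(z) - 2)^3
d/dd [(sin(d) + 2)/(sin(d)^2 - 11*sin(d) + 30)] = (-4*sin(d) + cos(d)^2 + 51)*cos(d)/(sin(d)^2 - 11*sin(d) + 30)^2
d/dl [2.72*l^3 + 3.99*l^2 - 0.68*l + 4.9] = 8.16*l^2 + 7.98*l - 0.68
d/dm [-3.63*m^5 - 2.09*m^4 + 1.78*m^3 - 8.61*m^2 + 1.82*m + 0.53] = -18.15*m^4 - 8.36*m^3 + 5.34*m^2 - 17.22*m + 1.82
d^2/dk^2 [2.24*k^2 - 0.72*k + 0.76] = 4.48000000000000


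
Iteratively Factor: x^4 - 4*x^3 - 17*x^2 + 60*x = (x - 5)*(x^3 + x^2 - 12*x) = (x - 5)*(x - 3)*(x^2 + 4*x) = x*(x - 5)*(x - 3)*(x + 4)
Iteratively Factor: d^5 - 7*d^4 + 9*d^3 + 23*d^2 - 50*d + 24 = (d - 4)*(d^4 - 3*d^3 - 3*d^2 + 11*d - 6) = (d - 4)*(d - 1)*(d^3 - 2*d^2 - 5*d + 6) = (d - 4)*(d - 3)*(d - 1)*(d^2 + d - 2) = (d - 4)*(d - 3)*(d - 1)^2*(d + 2)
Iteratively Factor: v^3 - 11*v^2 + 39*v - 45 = (v - 3)*(v^2 - 8*v + 15) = (v - 3)^2*(v - 5)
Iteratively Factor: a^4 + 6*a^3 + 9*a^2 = (a)*(a^3 + 6*a^2 + 9*a) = a^2*(a^2 + 6*a + 9) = a^2*(a + 3)*(a + 3)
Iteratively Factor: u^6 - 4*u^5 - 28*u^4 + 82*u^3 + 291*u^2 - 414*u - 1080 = (u + 2)*(u^5 - 6*u^4 - 16*u^3 + 114*u^2 + 63*u - 540) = (u - 5)*(u + 2)*(u^4 - u^3 - 21*u^2 + 9*u + 108) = (u - 5)*(u - 3)*(u + 2)*(u^3 + 2*u^2 - 15*u - 36) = (u - 5)*(u - 3)*(u + 2)*(u + 3)*(u^2 - u - 12) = (u - 5)*(u - 4)*(u - 3)*(u + 2)*(u + 3)*(u + 3)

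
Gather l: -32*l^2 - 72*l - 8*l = -32*l^2 - 80*l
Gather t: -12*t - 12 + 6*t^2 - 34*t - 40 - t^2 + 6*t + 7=5*t^2 - 40*t - 45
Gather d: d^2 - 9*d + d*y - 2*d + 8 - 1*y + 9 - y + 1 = d^2 + d*(y - 11) - 2*y + 18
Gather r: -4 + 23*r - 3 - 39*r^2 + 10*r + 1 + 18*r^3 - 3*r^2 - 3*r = 18*r^3 - 42*r^2 + 30*r - 6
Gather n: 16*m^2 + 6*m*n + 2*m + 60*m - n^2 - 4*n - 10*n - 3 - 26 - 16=16*m^2 + 62*m - n^2 + n*(6*m - 14) - 45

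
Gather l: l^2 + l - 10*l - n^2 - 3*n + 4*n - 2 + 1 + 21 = l^2 - 9*l - n^2 + n + 20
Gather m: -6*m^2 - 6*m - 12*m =-6*m^2 - 18*m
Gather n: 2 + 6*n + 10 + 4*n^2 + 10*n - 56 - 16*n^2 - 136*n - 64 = -12*n^2 - 120*n - 108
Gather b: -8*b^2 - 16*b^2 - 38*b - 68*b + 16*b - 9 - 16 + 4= -24*b^2 - 90*b - 21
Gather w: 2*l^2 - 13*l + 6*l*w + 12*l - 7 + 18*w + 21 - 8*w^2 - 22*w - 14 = 2*l^2 - l - 8*w^2 + w*(6*l - 4)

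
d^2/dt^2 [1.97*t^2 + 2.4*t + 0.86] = 3.94000000000000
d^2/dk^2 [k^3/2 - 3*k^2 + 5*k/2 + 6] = 3*k - 6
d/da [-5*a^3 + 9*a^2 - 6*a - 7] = -15*a^2 + 18*a - 6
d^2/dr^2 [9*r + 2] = 0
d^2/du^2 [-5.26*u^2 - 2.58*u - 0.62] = -10.5200000000000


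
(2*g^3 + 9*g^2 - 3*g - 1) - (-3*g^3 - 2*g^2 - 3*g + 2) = 5*g^3 + 11*g^2 - 3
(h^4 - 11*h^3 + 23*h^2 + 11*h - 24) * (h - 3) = h^5 - 14*h^4 + 56*h^3 - 58*h^2 - 57*h + 72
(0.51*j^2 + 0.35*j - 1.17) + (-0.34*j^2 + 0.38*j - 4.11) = 0.17*j^2 + 0.73*j - 5.28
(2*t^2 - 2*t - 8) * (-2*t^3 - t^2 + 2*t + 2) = -4*t^5 + 2*t^4 + 22*t^3 + 8*t^2 - 20*t - 16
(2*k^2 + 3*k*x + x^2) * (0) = 0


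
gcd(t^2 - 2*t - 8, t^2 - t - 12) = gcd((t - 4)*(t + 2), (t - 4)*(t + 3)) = t - 4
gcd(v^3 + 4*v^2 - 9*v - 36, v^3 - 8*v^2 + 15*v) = v - 3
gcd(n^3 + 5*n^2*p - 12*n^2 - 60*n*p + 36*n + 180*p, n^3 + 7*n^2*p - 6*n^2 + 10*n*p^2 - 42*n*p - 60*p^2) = n^2 + 5*n*p - 6*n - 30*p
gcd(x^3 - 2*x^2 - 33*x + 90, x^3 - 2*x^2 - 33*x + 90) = x^3 - 2*x^2 - 33*x + 90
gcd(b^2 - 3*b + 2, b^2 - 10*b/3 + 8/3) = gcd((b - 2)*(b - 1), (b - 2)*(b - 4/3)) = b - 2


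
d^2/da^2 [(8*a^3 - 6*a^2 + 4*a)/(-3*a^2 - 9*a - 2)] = 12*(-133*a^3 - 90*a^2 - 4*a + 16)/(27*a^6 + 243*a^5 + 783*a^4 + 1053*a^3 + 522*a^2 + 108*a + 8)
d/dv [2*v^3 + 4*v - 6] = 6*v^2 + 4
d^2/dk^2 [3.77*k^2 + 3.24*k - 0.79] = 7.54000000000000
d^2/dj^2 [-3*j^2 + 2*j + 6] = -6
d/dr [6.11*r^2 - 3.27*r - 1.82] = 12.22*r - 3.27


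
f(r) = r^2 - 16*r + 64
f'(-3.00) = -22.00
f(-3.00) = 121.00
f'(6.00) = -4.00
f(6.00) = 4.00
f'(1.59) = -12.82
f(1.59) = 41.09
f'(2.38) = -11.24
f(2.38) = 31.58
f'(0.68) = -14.64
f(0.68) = 53.58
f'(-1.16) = -18.32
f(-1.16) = 83.91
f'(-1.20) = -18.40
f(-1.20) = 84.64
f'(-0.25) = -16.50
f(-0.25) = 68.06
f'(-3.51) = -23.02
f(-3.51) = 132.48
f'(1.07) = -13.86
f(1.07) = 48.02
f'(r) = 2*r - 16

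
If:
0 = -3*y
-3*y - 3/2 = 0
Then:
No Solution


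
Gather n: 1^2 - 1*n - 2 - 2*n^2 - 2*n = -2*n^2 - 3*n - 1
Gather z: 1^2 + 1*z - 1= z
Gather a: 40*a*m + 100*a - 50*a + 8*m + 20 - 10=a*(40*m + 50) + 8*m + 10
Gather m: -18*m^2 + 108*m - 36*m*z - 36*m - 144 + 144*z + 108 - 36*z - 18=-18*m^2 + m*(72 - 36*z) + 108*z - 54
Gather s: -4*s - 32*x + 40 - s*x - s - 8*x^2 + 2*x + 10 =s*(-x - 5) - 8*x^2 - 30*x + 50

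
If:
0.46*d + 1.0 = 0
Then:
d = -2.17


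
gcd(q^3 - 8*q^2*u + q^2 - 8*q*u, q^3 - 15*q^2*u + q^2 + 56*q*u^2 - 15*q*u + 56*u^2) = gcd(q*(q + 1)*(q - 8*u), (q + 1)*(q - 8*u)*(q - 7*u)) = q^2 - 8*q*u + q - 8*u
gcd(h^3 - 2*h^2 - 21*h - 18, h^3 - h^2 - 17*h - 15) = h^2 + 4*h + 3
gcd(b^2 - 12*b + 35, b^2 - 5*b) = b - 5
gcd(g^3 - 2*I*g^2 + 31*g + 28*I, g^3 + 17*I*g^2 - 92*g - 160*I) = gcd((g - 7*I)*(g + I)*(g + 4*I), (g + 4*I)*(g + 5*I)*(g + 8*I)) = g + 4*I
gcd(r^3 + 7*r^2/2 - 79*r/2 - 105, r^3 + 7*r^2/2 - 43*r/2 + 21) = r + 7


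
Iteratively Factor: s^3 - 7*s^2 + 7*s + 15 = (s - 3)*(s^2 - 4*s - 5) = (s - 5)*(s - 3)*(s + 1)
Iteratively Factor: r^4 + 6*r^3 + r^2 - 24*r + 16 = (r + 4)*(r^3 + 2*r^2 - 7*r + 4) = (r - 1)*(r + 4)*(r^2 + 3*r - 4) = (r - 1)^2*(r + 4)*(r + 4)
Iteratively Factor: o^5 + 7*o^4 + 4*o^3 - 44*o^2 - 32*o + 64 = (o + 4)*(o^4 + 3*o^3 - 8*o^2 - 12*o + 16) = (o - 1)*(o + 4)*(o^3 + 4*o^2 - 4*o - 16) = (o - 1)*(o + 2)*(o + 4)*(o^2 + 2*o - 8) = (o - 1)*(o + 2)*(o + 4)^2*(o - 2)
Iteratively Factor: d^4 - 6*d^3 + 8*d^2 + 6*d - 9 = (d - 1)*(d^3 - 5*d^2 + 3*d + 9) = (d - 1)*(d + 1)*(d^2 - 6*d + 9) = (d - 3)*(d - 1)*(d + 1)*(d - 3)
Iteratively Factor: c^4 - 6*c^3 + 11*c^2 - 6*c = (c - 1)*(c^3 - 5*c^2 + 6*c) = (c - 2)*(c - 1)*(c^2 - 3*c) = (c - 3)*(c - 2)*(c - 1)*(c)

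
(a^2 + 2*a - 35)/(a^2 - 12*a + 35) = (a + 7)/(a - 7)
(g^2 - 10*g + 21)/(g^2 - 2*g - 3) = (g - 7)/(g + 1)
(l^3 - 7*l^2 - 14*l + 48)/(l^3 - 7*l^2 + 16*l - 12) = (l^2 - 5*l - 24)/(l^2 - 5*l + 6)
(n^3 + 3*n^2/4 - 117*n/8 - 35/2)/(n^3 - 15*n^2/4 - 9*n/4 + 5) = (n + 7/2)/(n - 1)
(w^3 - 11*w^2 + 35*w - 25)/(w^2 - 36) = (w^3 - 11*w^2 + 35*w - 25)/(w^2 - 36)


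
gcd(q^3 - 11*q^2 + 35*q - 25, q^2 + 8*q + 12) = 1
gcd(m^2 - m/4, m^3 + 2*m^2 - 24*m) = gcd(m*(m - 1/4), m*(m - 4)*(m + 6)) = m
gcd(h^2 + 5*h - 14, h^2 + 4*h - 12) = h - 2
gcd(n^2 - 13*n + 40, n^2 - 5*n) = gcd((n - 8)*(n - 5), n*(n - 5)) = n - 5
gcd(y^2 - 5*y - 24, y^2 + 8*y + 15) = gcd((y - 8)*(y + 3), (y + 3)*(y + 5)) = y + 3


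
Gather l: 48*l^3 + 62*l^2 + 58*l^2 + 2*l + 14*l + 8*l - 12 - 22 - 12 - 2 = 48*l^3 + 120*l^2 + 24*l - 48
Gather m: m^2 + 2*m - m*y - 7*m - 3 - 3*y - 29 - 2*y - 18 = m^2 + m*(-y - 5) - 5*y - 50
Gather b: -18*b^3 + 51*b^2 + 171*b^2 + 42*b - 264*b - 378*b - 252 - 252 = -18*b^3 + 222*b^2 - 600*b - 504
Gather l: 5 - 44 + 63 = 24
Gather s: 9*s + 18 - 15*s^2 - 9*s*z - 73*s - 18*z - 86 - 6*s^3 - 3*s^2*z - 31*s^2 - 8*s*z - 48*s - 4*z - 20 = -6*s^3 + s^2*(-3*z - 46) + s*(-17*z - 112) - 22*z - 88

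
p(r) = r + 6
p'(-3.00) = 1.00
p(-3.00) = 3.00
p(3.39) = 9.39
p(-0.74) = 5.26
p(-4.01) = 1.99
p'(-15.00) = 1.00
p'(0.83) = 1.00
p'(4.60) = 1.00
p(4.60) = 10.60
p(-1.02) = 4.98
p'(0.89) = 1.00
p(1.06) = 7.06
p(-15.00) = -9.00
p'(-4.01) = 1.00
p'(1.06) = 1.00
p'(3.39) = 1.00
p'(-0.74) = 1.00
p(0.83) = 6.83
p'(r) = 1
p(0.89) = 6.89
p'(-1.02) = 1.00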